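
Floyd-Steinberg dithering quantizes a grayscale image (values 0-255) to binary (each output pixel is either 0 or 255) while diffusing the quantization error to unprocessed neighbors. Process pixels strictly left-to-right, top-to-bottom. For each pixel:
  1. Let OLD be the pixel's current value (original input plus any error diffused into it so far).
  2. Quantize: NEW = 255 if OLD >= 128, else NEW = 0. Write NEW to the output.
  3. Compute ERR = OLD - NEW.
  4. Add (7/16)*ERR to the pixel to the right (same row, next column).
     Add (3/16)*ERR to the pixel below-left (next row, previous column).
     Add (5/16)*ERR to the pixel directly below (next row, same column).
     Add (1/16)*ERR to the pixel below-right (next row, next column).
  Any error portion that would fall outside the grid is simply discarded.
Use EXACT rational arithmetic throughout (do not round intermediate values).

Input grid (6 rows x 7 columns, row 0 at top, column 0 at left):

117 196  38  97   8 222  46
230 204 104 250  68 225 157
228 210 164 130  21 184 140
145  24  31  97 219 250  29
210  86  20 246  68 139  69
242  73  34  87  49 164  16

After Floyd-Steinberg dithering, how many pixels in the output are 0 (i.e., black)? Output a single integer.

(0,0): OLD=117 → NEW=0, ERR=117
(0,1): OLD=3955/16 → NEW=255, ERR=-125/16
(0,2): OLD=8853/256 → NEW=0, ERR=8853/256
(0,3): OLD=459283/4096 → NEW=0, ERR=459283/4096
(0,4): OLD=3739269/65536 → NEW=0, ERR=3739269/65536
(0,5): OLD=258958755/1048576 → NEW=255, ERR=-8428125/1048576
(0,6): OLD=712755061/16777216 → NEW=0, ERR=712755061/16777216
(1,0): OLD=67865/256 → NEW=255, ERR=2585/256
(1,1): OLD=450095/2048 → NEW=255, ERR=-72145/2048
(1,2): OLD=7859803/65536 → NEW=0, ERR=7859803/65536
(1,3): OLD=91847359/262144 → NEW=255, ERR=25000639/262144
(1,4): OLD=2232302173/16777216 → NEW=255, ERR=-2045887907/16777216
(1,5): OLD=24249015149/134217728 → NEW=255, ERR=-9976505491/134217728
(1,6): OLD=294750796739/2147483648 → NEW=255, ERR=-252857533501/2147483648
(2,0): OLD=7358069/32768 → NEW=255, ERR=-997771/32768
(2,1): OLD=218930135/1048576 → NEW=255, ERR=-48456745/1048576
(2,2): OLD=3304119877/16777216 → NEW=255, ERR=-974070203/16777216
(2,3): OLD=15976384093/134217728 → NEW=0, ERR=15976384093/134217728
(2,4): OLD=28983569837/1073741824 → NEW=0, ERR=28983569837/1073741824
(2,5): OLD=4909395145551/34359738368 → NEW=255, ERR=-3852338138289/34359738368
(2,6): OLD=27216858890521/549755813888 → NEW=0, ERR=27216858890521/549755813888
(3,0): OLD=2127682725/16777216 → NEW=0, ERR=2127682725/16777216
(3,1): OLD=7013310529/134217728 → NEW=0, ERR=7013310529/134217728
(3,2): OLD=59214523795/1073741824 → NEW=0, ERR=59214523795/1073741824
(3,3): OLD=686153639413/4294967296 → NEW=255, ERR=-409063021067/4294967296
(3,4): OLD=94659305148581/549755813888 → NEW=255, ERR=-45528427392859/549755813888
(3,5): OLD=834313688583487/4398046511104 → NEW=255, ERR=-287188171748033/4398046511104
(3,6): OLD=625951452835873/70368744177664 → NEW=0, ERR=625951452835873/70368744177664
(4,0): OLD=557118806667/2147483648 → NEW=255, ERR=9510476427/2147483648
(4,1): OLD=4210206208527/34359738368 → NEW=0, ERR=4210206208527/34359738368
(4,2): OLD=41918778534465/549755813888 → NEW=0, ERR=41918778534465/549755813888
(4,3): OLD=1044601276863003/4398046511104 → NEW=255, ERR=-76900583468517/4398046511104
(4,4): OLD=572594187635233/35184372088832 → NEW=0, ERR=572594187635233/35184372088832
(4,5): OLD=137591567590397025/1125899906842624 → NEW=0, ERR=137591567590397025/1125899906842624
(4,6): OLD=2182690414546409463/18014398509481984 → NEW=0, ERR=2182690414546409463/18014398509481984
(5,0): OLD=146432363700637/549755813888 → NEW=255, ERR=6244631159197/549755813888
(5,1): OLD=575417361493215/4398046511104 → NEW=255, ERR=-546084498838305/4398046511104
(5,2): OLD=277450797918473/35184372088832 → NEW=0, ERR=277450797918473/35184372088832
(5,3): OLD=26121681291727117/281474976710656 → NEW=0, ERR=26121681291727117/281474976710656
(5,4): OLD=2098815826557864495/18014398509481984 → NEW=0, ERR=2098815826557864495/18014398509481984
(5,5): OLD=39905028674863003583/144115188075855872 → NEW=255, ERR=3155655715519756223/144115188075855872
(5,6): OLD=163902415389484594513/2305843009213693952 → NEW=0, ERR=163902415389484594513/2305843009213693952
Output grid:
  Row 0: .#...#.  (5 black, running=5)
  Row 1: ##.####  (1 black, running=6)
  Row 2: ###..#.  (3 black, running=9)
  Row 3: ...###.  (4 black, running=13)
  Row 4: #..#...  (5 black, running=18)
  Row 5: ##...#.  (4 black, running=22)

Answer: 22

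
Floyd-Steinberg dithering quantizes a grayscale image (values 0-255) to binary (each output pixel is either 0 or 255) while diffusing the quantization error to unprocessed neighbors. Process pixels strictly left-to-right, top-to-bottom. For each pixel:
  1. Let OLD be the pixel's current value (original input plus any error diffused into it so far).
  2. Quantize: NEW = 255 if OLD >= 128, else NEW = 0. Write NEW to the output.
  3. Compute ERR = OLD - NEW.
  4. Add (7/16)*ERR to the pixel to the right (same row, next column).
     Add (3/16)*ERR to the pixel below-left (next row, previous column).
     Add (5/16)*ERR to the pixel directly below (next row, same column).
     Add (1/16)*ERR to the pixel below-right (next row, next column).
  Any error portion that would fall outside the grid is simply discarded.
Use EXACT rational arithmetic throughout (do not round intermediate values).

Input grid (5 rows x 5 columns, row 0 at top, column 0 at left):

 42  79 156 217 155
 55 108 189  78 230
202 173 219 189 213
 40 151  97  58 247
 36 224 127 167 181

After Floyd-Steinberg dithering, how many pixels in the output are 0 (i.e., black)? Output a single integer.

Answer: 11

Derivation:
(0,0): OLD=42 → NEW=0, ERR=42
(0,1): OLD=779/8 → NEW=0, ERR=779/8
(0,2): OLD=25421/128 → NEW=255, ERR=-7219/128
(0,3): OLD=393883/2048 → NEW=255, ERR=-128357/2048
(0,4): OLD=4180541/32768 → NEW=0, ERR=4180541/32768
(1,0): OLD=11057/128 → NEW=0, ERR=11057/128
(1,1): OLD=172311/1024 → NEW=255, ERR=-88809/1024
(1,2): OLD=4186659/32768 → NEW=0, ERR=4186659/32768
(1,3): OLD=17656519/131072 → NEW=255, ERR=-15766841/131072
(1,4): OLD=447373045/2097152 → NEW=255, ERR=-87400715/2097152
(2,0): OLD=3485421/16384 → NEW=255, ERR=-692499/16384
(2,1): OLD=82187967/524288 → NEW=255, ERR=-51505473/524288
(2,2): OLD=1576827261/8388608 → NEW=255, ERR=-562267779/8388608
(2,3): OLD=16408863143/134217728 → NEW=0, ERR=16408863143/134217728
(2,4): OLD=528162585041/2147483648 → NEW=255, ERR=-19445745199/2147483648
(3,0): OLD=70228061/8388608 → NEW=0, ERR=70228061/8388608
(3,1): OLD=7298336345/67108864 → NEW=0, ERR=7298336345/67108864
(3,2): OLD=301542388707/2147483648 → NEW=255, ERR=-246065941533/2147483648
(3,3): OLD=172604312379/4294967296 → NEW=0, ERR=172604312379/4294967296
(3,4): OLD=18512567109031/68719476736 → NEW=255, ERR=989100541351/68719476736
(4,0): OLD=63358837139/1073741824 → NEW=0, ERR=63358837139/1073741824
(4,1): OLD=9031119488595/34359738368 → NEW=255, ERR=269386204755/34359738368
(4,2): OLD=59898668180157/549755813888 → NEW=0, ERR=59898668180157/549755813888
(4,3): OLD=1959450503852371/8796093022208 → NEW=255, ERR=-283553216810669/8796093022208
(4,4): OLD=24475130852856517/140737488355328 → NEW=255, ERR=-11412928677752123/140737488355328
Output grid:
  Row 0: ..##.  (3 black, running=3)
  Row 1: .#.##  (2 black, running=5)
  Row 2: ###.#  (1 black, running=6)
  Row 3: ..#.#  (3 black, running=9)
  Row 4: .#.##  (2 black, running=11)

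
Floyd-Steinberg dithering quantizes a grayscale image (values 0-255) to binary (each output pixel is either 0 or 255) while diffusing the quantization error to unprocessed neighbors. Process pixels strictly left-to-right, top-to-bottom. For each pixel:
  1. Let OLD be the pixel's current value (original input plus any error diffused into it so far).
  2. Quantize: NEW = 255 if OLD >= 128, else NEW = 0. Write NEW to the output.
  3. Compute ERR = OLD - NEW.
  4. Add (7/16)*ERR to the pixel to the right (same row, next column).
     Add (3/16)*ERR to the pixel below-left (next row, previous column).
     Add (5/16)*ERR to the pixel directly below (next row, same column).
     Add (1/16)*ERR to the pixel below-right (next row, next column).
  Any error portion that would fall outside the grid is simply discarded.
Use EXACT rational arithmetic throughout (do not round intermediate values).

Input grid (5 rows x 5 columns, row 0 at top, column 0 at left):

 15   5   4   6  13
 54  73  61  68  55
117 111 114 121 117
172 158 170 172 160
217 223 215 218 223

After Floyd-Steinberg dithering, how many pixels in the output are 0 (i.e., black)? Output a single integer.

Answer: 13

Derivation:
(0,0): OLD=15 → NEW=0, ERR=15
(0,1): OLD=185/16 → NEW=0, ERR=185/16
(0,2): OLD=2319/256 → NEW=0, ERR=2319/256
(0,3): OLD=40809/4096 → NEW=0, ERR=40809/4096
(0,4): OLD=1137631/65536 → NEW=0, ERR=1137631/65536
(1,0): OLD=15579/256 → NEW=0, ERR=15579/256
(1,1): OLD=216829/2048 → NEW=0, ERR=216829/2048
(1,2): OLD=7388609/65536 → NEW=0, ERR=7388609/65536
(1,3): OLD=32573677/262144 → NEW=0, ERR=32573677/262144
(1,4): OLD=484066855/4194304 → NEW=0, ERR=484066855/4194304
(2,0): OLD=5107503/32768 → NEW=255, ERR=-3248337/32768
(2,1): OLD=131761909/1048576 → NEW=0, ERR=131761909/1048576
(2,2): OLD=3927925279/16777216 → NEW=255, ERR=-350264801/16777216
(2,3): OLD=48152699373/268435456 → NEW=255, ERR=-20298341907/268435456
(2,4): OLD=548679619131/4294967296 → NEW=0, ERR=548679619131/4294967296
(3,0): OLD=2761232959/16777216 → NEW=255, ERR=-1516957121/16777216
(3,1): OLD=19810555987/134217728 → NEW=255, ERR=-14414964653/134217728
(3,2): OLD=473149774081/4294967296 → NEW=0, ERR=473149774081/4294967296
(3,3): OLD=1883037766617/8589934592 → NEW=255, ERR=-307395554343/8589934592
(3,4): OLD=24675712925405/137438953472 → NEW=255, ERR=-10371220209955/137438953472
(4,0): OLD=362080772817/2147483648 → NEW=255, ERR=-185527557423/2147483648
(4,1): OLD=11451771462993/68719476736 → NEW=255, ERR=-6071695104687/68719476736
(4,2): OLD=216987160958943/1099511627776 → NEW=255, ERR=-63388304123937/1099511627776
(4,3): OLD=3066862331161425/17592186044416 → NEW=255, ERR=-1419145110164655/17592186044416
(4,4): OLD=45567777005658039/281474976710656 → NEW=255, ERR=-26208342055559241/281474976710656
Output grid:
  Row 0: .....  (5 black, running=5)
  Row 1: .....  (5 black, running=10)
  Row 2: #.##.  (2 black, running=12)
  Row 3: ##.##  (1 black, running=13)
  Row 4: #####  (0 black, running=13)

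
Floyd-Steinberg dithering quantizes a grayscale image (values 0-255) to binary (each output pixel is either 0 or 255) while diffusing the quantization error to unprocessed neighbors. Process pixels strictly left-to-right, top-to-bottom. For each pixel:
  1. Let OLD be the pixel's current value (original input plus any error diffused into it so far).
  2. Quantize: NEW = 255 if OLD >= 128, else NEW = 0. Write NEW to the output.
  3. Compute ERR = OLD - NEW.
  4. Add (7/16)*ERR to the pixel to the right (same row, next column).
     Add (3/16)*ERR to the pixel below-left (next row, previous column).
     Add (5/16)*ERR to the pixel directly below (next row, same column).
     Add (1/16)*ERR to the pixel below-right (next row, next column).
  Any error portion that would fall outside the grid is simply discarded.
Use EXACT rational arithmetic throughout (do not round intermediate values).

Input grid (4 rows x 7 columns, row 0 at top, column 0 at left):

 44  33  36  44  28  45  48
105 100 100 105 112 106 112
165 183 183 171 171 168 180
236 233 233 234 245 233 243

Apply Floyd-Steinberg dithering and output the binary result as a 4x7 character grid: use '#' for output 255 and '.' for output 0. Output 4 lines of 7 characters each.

(0,0): OLD=44 → NEW=0, ERR=44
(0,1): OLD=209/4 → NEW=0, ERR=209/4
(0,2): OLD=3767/64 → NEW=0, ERR=3767/64
(0,3): OLD=71425/1024 → NEW=0, ERR=71425/1024
(0,4): OLD=958727/16384 → NEW=0, ERR=958727/16384
(0,5): OLD=18507569/262144 → NEW=0, ERR=18507569/262144
(0,6): OLD=330879575/4194304 → NEW=0, ERR=330879575/4194304
(1,0): OLD=8227/64 → NEW=255, ERR=-8093/64
(1,1): OLD=38293/512 → NEW=0, ERR=38293/512
(1,2): OLD=2743641/16384 → NEW=255, ERR=-1434279/16384
(1,3): OLD=6759925/65536 → NEW=0, ERR=6759925/65536
(1,4): OLD=809545615/4194304 → NEW=255, ERR=-260001905/4194304
(1,5): OLD=4006102303/33554432 → NEW=0, ERR=4006102303/33554432
(1,6): OLD=103776410097/536870912 → NEW=255, ERR=-33125672463/536870912
(2,0): OLD=1142839/8192 → NEW=255, ERR=-946121/8192
(2,1): OLD=34478893/262144 → NEW=255, ERR=-32367827/262144
(2,2): OLD=526965639/4194304 → NEW=0, ERR=526965639/4194304
(2,3): OLD=8090185039/33554432 → NEW=255, ERR=-466195121/33554432
(2,4): OLD=46810436207/268435456 → NEW=255, ERR=-21640605073/268435456
(2,5): OLD=1327971463445/8589934592 → NEW=255, ERR=-862461857515/8589934592
(2,6): OLD=17077287014883/137438953472 → NEW=0, ERR=17077287014883/137438953472
(3,0): OLD=741372903/4194304 → NEW=255, ERR=-328174617/4194304
(3,1): OLD=5923099899/33554432 → NEW=255, ERR=-2633280261/33554432
(3,2): OLD=61097459505/268435456 → NEW=255, ERR=-7353581775/268435456
(3,3): OLD=225925863919/1073741824 → NEW=255, ERR=-47878301201/1073741824
(3,4): OLD=24822130398183/137438953472 → NEW=255, ERR=-10224802737177/137438953472
(3,5): OLD=205976861014725/1099511627776 → NEW=255, ERR=-74398604068155/1099511627776
(3,6): OLD=4326807343149403/17592186044416 → NEW=255, ERR=-159200098176677/17592186044416
Row 0: .......
Row 1: #.#.#.#
Row 2: ##.###.
Row 3: #######

Answer: .......
#.#.#.#
##.###.
#######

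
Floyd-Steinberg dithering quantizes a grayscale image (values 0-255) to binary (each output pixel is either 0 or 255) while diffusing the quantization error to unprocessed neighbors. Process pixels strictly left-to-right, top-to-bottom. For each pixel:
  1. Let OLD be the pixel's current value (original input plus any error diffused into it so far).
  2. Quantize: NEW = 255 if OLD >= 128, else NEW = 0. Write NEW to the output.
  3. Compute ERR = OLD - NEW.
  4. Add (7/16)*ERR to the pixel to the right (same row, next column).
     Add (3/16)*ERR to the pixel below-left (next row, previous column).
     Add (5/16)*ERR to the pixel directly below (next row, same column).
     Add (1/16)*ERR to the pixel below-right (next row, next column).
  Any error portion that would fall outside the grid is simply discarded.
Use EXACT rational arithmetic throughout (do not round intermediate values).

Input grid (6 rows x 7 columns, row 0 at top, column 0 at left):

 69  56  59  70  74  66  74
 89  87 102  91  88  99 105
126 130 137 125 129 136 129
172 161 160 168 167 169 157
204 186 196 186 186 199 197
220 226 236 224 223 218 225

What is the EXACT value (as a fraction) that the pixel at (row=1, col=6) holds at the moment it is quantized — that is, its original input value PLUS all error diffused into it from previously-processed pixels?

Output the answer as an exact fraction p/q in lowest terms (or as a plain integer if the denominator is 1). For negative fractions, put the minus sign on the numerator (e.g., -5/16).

Answer: 222021065891/2147483648

Derivation:
(0,0): OLD=69 → NEW=0, ERR=69
(0,1): OLD=1379/16 → NEW=0, ERR=1379/16
(0,2): OLD=24757/256 → NEW=0, ERR=24757/256
(0,3): OLD=460019/4096 → NEW=0, ERR=460019/4096
(0,4): OLD=8069797/65536 → NEW=0, ERR=8069797/65536
(0,5): OLD=125694595/1048576 → NEW=0, ERR=125694595/1048576
(0,6): OLD=2121376149/16777216 → NEW=0, ERR=2121376149/16777216
(1,0): OLD=32441/256 → NEW=0, ERR=32441/256
(1,1): OLD=392847/2048 → NEW=255, ERR=-129393/2048
(1,2): OLD=8586811/65536 → NEW=255, ERR=-8124869/65536
(1,3): OLD=26473759/262144 → NEW=0, ERR=26473759/262144
(1,4): OLD=3358092669/16777216 → NEW=255, ERR=-920097411/16777216
(1,5): OLD=19309996173/134217728 → NEW=255, ERR=-14915524467/134217728
(1,6): OLD=222021065891/2147483648 → NEW=0, ERR=222021065891/2147483648
Target (1,6): original=105, with diffused error = 222021065891/2147483648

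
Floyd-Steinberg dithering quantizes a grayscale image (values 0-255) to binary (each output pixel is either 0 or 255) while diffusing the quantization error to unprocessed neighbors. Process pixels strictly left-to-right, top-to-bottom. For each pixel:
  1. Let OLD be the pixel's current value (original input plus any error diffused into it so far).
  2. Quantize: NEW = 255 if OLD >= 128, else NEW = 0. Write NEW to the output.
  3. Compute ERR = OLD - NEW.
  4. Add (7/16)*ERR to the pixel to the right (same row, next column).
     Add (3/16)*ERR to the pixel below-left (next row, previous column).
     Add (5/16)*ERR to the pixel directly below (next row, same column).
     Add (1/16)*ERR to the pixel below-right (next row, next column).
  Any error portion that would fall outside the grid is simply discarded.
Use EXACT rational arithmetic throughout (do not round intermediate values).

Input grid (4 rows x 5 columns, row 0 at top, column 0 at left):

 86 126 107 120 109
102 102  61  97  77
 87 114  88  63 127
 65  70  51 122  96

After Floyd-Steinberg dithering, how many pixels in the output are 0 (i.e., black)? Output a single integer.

Answer: 14

Derivation:
(0,0): OLD=86 → NEW=0, ERR=86
(0,1): OLD=1309/8 → NEW=255, ERR=-731/8
(0,2): OLD=8579/128 → NEW=0, ERR=8579/128
(0,3): OLD=305813/2048 → NEW=255, ERR=-216427/2048
(0,4): OLD=2056723/32768 → NEW=0, ERR=2056723/32768
(1,0): OLD=14303/128 → NEW=0, ERR=14303/128
(1,1): OLD=143641/1024 → NEW=255, ERR=-117479/1024
(1,2): OLD=204045/32768 → NEW=0, ERR=204045/32768
(1,3): OLD=10834121/131072 → NEW=0, ERR=10834121/131072
(1,4): OLD=264602683/2097152 → NEW=0, ERR=264602683/2097152
(2,0): OLD=1645091/16384 → NEW=0, ERR=1645091/16384
(2,1): OLD=68277169/524288 → NEW=255, ERR=-65416271/524288
(2,2): OLD=366467411/8388608 → NEW=0, ERR=366467411/8388608
(2,3): OLD=17715375177/134217728 → NEW=255, ERR=-16510145463/134217728
(2,4): OLD=252926403519/2147483648 → NEW=0, ERR=252926403519/2147483648
(3,0): OLD=612225267/8388608 → NEW=0, ERR=612225267/8388608
(3,1): OLD=5194602487/67108864 → NEW=0, ERR=5194602487/67108864
(3,2): OLD=145286491981/2147483648 → NEW=0, ERR=145286491981/2147483648
(3,3): OLD=592584594437/4294967296 → NEW=255, ERR=-502632066043/4294967296
(3,4): OLD=5079584684729/68719476736 → NEW=0, ERR=5079584684729/68719476736
Output grid:
  Row 0: .#.#.  (3 black, running=3)
  Row 1: .#...  (4 black, running=7)
  Row 2: .#.#.  (3 black, running=10)
  Row 3: ...#.  (4 black, running=14)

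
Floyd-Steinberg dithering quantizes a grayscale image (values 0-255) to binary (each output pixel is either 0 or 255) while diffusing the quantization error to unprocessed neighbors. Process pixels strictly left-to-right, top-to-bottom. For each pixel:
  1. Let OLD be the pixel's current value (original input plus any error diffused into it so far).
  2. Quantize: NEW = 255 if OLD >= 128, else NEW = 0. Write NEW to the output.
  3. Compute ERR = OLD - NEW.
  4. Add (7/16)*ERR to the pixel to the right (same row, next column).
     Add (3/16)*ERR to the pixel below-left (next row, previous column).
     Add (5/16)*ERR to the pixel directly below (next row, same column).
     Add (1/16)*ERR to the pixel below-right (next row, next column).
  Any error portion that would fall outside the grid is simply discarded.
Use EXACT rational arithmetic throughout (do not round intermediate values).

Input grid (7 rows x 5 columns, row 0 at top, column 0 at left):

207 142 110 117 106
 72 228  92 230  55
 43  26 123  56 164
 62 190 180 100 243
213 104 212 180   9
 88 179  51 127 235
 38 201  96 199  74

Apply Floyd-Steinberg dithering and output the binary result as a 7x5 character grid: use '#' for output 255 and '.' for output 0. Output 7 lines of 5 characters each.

(0,0): OLD=207 → NEW=255, ERR=-48
(0,1): OLD=121 → NEW=0, ERR=121
(0,2): OLD=2607/16 → NEW=255, ERR=-1473/16
(0,3): OLD=19641/256 → NEW=0, ERR=19641/256
(0,4): OLD=571663/4096 → NEW=255, ERR=-472817/4096
(1,0): OLD=1275/16 → NEW=0, ERR=1275/16
(1,1): OLD=35893/128 → NEW=255, ERR=3253/128
(1,2): OLD=394433/4096 → NEW=0, ERR=394433/4096
(1,3): OLD=4402513/16384 → NEW=255, ERR=224593/16384
(1,4): OLD=7790755/262144 → NEW=0, ERR=7790755/262144
(2,0): OLD=148823/2048 → NEW=0, ERR=148823/2048
(2,1): OLD=5817637/65536 → NEW=0, ERR=5817637/65536
(2,2): OLD=205613599/1048576 → NEW=255, ERR=-61773281/1048576
(2,3): OLD=773444797/16777216 → NEW=0, ERR=773444797/16777216
(2,4): OLD=52160553195/268435456 → NEW=255, ERR=-16290488085/268435456
(3,0): OLD=106276303/1048576 → NEW=0, ERR=106276303/1048576
(3,1): OLD=2143946827/8388608 → NEW=255, ERR=4851787/8388608
(3,2): OLD=47254094081/268435456 → NEW=255, ERR=-21196947199/268435456
(3,3): OLD=34788532347/536870912 → NEW=0, ERR=34788532347/536870912
(3,4): OLD=2192719184939/8589934592 → NEW=255, ERR=2285863979/8589934592
(4,0): OLD=32853983545/134217728 → NEW=255, ERR=-1371537095/134217728
(4,1): OLD=391867257345/4294967296 → NEW=0, ERR=391867257345/4294967296
(4,2): OLD=16453252984799/68719476736 → NEW=255, ERR=-1070213582881/68719476736
(4,3): OLD=207313700874145/1099511627776 → NEW=255, ERR=-73061764208735/1099511627776
(4,4): OLD=-280392807868185/17592186044416 → NEW=0, ERR=-280392807868185/17592186044416
(5,0): OLD=7003469789603/68719476736 → NEW=0, ERR=7003469789603/68719476736
(5,1): OLD=136636691372721/549755813888 → NEW=255, ERR=-3551041168719/549755813888
(5,2): OLD=643002550526785/17592186044416 → NEW=0, ERR=643002550526785/17592186044416
(5,3): OLD=8322061414604979/70368744177664 → NEW=0, ERR=8322061414604979/70368744177664
(5,4): OLD=312557098943528753/1125899906842624 → NEW=255, ERR=25452622698659633/1125899906842624
(6,0): OLD=603737202921867/8796093022208 → NEW=0, ERR=603737202921867/8796093022208
(6,1): OLD=68182520490471677/281474976710656 → NEW=255, ERR=-3593598570745603/281474976710656
(6,2): OLD=556677182171366815/4503599627370496 → NEW=0, ERR=556677182171366815/4503599627370496
(6,3): OLD=21369301266739592805/72057594037927936 → NEW=255, ERR=2994614787067969125/72057594037927936
(6,4): OLD=122945125002509041155/1152921504606846976 → NEW=0, ERR=122945125002509041155/1152921504606846976
Row 0: #.#.#
Row 1: .#.#.
Row 2: ..#.#
Row 3: .##.#
Row 4: #.##.
Row 5: .#..#
Row 6: .#.#.

Answer: #.#.#
.#.#.
..#.#
.##.#
#.##.
.#..#
.#.#.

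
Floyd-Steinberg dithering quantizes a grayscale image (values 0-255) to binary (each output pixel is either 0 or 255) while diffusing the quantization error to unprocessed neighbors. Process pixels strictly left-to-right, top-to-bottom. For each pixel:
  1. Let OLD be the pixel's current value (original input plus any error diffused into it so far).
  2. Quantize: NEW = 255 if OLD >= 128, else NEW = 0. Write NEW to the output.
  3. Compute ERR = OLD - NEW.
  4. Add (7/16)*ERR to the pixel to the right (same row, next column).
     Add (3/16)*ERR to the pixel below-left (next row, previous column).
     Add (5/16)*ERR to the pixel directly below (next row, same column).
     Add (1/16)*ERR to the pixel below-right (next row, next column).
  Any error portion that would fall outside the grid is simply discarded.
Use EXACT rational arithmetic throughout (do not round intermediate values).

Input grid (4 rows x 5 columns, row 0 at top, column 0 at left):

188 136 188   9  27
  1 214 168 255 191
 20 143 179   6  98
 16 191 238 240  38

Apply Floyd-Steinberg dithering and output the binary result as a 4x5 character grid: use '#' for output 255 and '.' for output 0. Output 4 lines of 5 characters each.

(0,0): OLD=188 → NEW=255, ERR=-67
(0,1): OLD=1707/16 → NEW=0, ERR=1707/16
(0,2): OLD=60077/256 → NEW=255, ERR=-5203/256
(0,3): OLD=443/4096 → NEW=0, ERR=443/4096
(0,4): OLD=1772573/65536 → NEW=0, ERR=1772573/65536
(1,0): OLD=17/256 → NEW=0, ERR=17/256
(1,1): OLD=490231/2048 → NEW=255, ERR=-32009/2048
(1,2): OLD=10584003/65536 → NEW=255, ERR=-6127677/65536
(1,3): OLD=57128583/262144 → NEW=255, ERR=-9718137/262144
(1,4): OLD=768564917/4194304 → NEW=255, ERR=-300982603/4194304
(2,0): OLD=560013/32768 → NEW=0, ERR=560013/32768
(2,1): OLD=134286431/1048576 → NEW=255, ERR=-133100449/1048576
(2,2): OLD=1448198109/16777216 → NEW=0, ERR=1448198109/16777216
(2,3): OLD=3457719111/268435456 → NEW=0, ERR=3457719111/268435456
(2,4): OLD=338845023537/4294967296 → NEW=0, ERR=338845023537/4294967296
(3,0): OLD=-41263811/16777216 → NEW=0, ERR=-41263811/16777216
(3,1): OLD=22482805241/134217728 → NEW=255, ERR=-11742715399/134217728
(3,2): OLD=949959491971/4294967296 → NEW=255, ERR=-145257168509/4294967296
(3,3): OLD=2142470694059/8589934592 → NEW=255, ERR=-47962626901/8589934592
(3,4): OLD=8386039090551/137438953472 → NEW=0, ERR=8386039090551/137438953472
Row 0: #.#..
Row 1: .####
Row 2: .#...
Row 3: .###.

Answer: #.#..
.####
.#...
.###.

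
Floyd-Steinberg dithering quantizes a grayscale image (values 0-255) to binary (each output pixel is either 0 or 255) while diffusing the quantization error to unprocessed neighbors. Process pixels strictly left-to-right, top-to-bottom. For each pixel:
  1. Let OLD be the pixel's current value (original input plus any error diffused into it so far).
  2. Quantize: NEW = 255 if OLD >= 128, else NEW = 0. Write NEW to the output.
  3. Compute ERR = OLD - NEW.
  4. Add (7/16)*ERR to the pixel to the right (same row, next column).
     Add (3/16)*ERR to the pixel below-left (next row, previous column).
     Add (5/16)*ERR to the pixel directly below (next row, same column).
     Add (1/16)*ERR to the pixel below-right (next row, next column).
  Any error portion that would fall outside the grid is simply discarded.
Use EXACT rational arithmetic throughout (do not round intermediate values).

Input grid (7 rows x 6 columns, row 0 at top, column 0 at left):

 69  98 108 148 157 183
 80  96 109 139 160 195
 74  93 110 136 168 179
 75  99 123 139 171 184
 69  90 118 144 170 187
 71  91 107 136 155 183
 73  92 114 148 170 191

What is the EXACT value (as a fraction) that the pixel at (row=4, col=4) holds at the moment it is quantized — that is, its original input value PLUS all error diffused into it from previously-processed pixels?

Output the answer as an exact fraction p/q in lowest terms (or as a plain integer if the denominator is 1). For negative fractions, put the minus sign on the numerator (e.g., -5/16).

Answer: 39023556904954257/281474976710656

Derivation:
(0,0): OLD=69 → NEW=0, ERR=69
(0,1): OLD=2051/16 → NEW=255, ERR=-2029/16
(0,2): OLD=13445/256 → NEW=0, ERR=13445/256
(0,3): OLD=700323/4096 → NEW=255, ERR=-344157/4096
(0,4): OLD=7880053/65536 → NEW=0, ERR=7880053/65536
(0,5): OLD=247049779/1048576 → NEW=255, ERR=-20337101/1048576
(1,0): OLD=19913/256 → NEW=0, ERR=19913/256
(1,1): OLD=214143/2048 → NEW=0, ERR=214143/2048
(1,2): OLD=9665131/65536 → NEW=255, ERR=-7046549/65536
(1,3): OLD=23993935/262144 → NEW=0, ERR=23993935/262144
(1,4): OLD=3837473485/16777216 → NEW=255, ERR=-440716595/16777216
(1,5): OLD=49650223243/268435456 → NEW=255, ERR=-18800818037/268435456
(2,0): OLD=3863781/32768 → NEW=0, ERR=3863781/32768
(2,1): OLD=169831463/1048576 → NEW=255, ERR=-97555417/1048576
(2,2): OLD=996450357/16777216 → NEW=0, ERR=996450357/16777216
(2,3): OLD=24017183693/134217728 → NEW=255, ERR=-10208336947/134217728
(2,4): OLD=511547796199/4294967296 → NEW=0, ERR=511547796199/4294967296
(2,5): OLD=14264732017857/68719476736 → NEW=255, ERR=-3258734549823/68719476736
(3,0): OLD=1583829909/16777216 → NEW=0, ERR=1583829909/16777216
(3,1): OLD=17412546545/134217728 → NEW=255, ERR=-16812974095/134217728
(3,2): OLD=71597790051/1073741824 → NEW=0, ERR=71597790051/1073741824
(3,3): OLD=11713146156201/68719476736 → NEW=255, ERR=-5810320411479/68719476736
(3,4): OLD=86632598499465/549755813888 → NEW=255, ERR=-53555134041975/549755813888
(3,5): OLD=1178723913712999/8796093022208 → NEW=255, ERR=-1064279806950041/8796093022208
(4,0): OLD=161090645787/2147483648 → NEW=0, ERR=161090645787/2147483648
(4,1): OLD=3507290014687/34359738368 → NEW=0, ERR=3507290014687/34359738368
(4,2): OLD=175716521128429/1099511627776 → NEW=255, ERR=-104658943954451/1099511627776
(4,3): OLD=1087821882556801/17592186044416 → NEW=0, ERR=1087821882556801/17592186044416
(4,4): OLD=39023556904954257/281474976710656 → NEW=255, ERR=-32752562156263023/281474976710656
Target (4,4): original=170, with diffused error = 39023556904954257/281474976710656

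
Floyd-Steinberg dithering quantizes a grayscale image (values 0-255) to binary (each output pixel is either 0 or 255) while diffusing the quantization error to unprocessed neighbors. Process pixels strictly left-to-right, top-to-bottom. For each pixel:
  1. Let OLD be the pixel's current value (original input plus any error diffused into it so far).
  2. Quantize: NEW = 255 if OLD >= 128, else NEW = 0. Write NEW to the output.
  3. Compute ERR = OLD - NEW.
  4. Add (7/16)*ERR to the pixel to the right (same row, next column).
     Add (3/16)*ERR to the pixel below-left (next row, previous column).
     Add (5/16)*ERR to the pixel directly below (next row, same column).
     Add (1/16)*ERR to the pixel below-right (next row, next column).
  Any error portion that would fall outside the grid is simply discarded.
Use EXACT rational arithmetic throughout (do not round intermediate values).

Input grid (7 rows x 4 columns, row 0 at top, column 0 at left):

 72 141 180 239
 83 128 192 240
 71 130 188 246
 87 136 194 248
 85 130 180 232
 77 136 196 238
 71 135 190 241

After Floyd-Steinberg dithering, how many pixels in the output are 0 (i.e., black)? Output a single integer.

Answer: 10

Derivation:
(0,0): OLD=72 → NEW=0, ERR=72
(0,1): OLD=345/2 → NEW=255, ERR=-165/2
(0,2): OLD=4605/32 → NEW=255, ERR=-3555/32
(0,3): OLD=97483/512 → NEW=255, ERR=-33077/512
(1,0): OLD=2881/32 → NEW=0, ERR=2881/32
(1,1): OLD=32071/256 → NEW=0, ERR=32071/256
(1,2): OLD=1595987/8192 → NEW=255, ERR=-492973/8192
(1,3): OLD=24450229/131072 → NEW=255, ERR=-8973131/131072
(2,0): OLD=502269/4096 → NEW=0, ERR=502269/4096
(2,1): OLD=28461103/131072 → NEW=255, ERR=-4962257/131072
(2,2): OLD=38698987/262144 → NEW=255, ERR=-28147733/262144
(2,3): OLD=729258207/4194304 → NEW=255, ERR=-340289313/4194304
(3,0): OLD=247928493/2097152 → NEW=0, ERR=247928493/2097152
(3,1): OLD=5483537779/33554432 → NEW=255, ERR=-3072842381/33554432
(3,2): OLD=55191229837/536870912 → NEW=0, ERR=55191229837/536870912
(3,3): OLD=2241210670171/8589934592 → NEW=255, ERR=50777349211/8589934592
(4,0): OLD=56249779817/536870912 → NEW=0, ERR=56249779817/536870912
(4,1): OLD=746827974459/4294967296 → NEW=255, ERR=-348388686021/4294967296
(4,2): OLD=23642552805723/137438953472 → NEW=255, ERR=-11404380329637/137438953472
(4,3): OLD=448533875755757/2199023255552 → NEW=255, ERR=-112217054410003/2199023255552
(5,0): OLD=6496224843289/68719476736 → NEW=0, ERR=6496224843289/68719476736
(5,1): OLD=314458923441999/2199023255552 → NEW=255, ERR=-246292006723761/2199023255552
(5,2): OLD=117022383921907/1099511627776 → NEW=0, ERR=117022383921907/1099511627776
(5,3): OLD=9268638574724507/35184372088832 → NEW=255, ERR=296623692072347/35184372088832
(6,0): OLD=2798610373062029/35184372088832 → NEW=0, ERR=2798610373062029/35184372088832
(6,1): OLD=90445371761677483/562949953421312 → NEW=255, ERR=-53106866360757077/562949953421312
(6,2): OLD=1590384280213760701/9007199254740992 → NEW=255, ERR=-706451529745192259/9007199254740992
(6,3): OLD=31124925313005785643/144115188075855872 → NEW=255, ERR=-5624447646337461717/144115188075855872
Output grid:
  Row 0: .###  (1 black, running=1)
  Row 1: ..##  (2 black, running=3)
  Row 2: .###  (1 black, running=4)
  Row 3: .#.#  (2 black, running=6)
  Row 4: .###  (1 black, running=7)
  Row 5: .#.#  (2 black, running=9)
  Row 6: .###  (1 black, running=10)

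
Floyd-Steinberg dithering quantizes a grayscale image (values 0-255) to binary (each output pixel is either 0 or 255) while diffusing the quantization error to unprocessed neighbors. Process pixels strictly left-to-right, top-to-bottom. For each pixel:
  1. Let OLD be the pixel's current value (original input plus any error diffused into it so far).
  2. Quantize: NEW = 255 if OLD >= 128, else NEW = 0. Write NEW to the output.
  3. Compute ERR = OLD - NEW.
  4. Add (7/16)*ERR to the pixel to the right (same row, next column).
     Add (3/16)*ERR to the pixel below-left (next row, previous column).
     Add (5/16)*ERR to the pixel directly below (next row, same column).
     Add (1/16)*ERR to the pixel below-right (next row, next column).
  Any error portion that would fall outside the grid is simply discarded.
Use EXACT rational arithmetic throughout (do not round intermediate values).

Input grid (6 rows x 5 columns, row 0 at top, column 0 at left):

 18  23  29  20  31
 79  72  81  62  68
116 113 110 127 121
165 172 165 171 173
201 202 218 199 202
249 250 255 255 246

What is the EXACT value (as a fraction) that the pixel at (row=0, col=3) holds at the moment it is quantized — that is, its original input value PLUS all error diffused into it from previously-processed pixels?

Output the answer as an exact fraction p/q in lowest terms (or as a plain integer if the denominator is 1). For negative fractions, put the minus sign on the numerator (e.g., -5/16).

Answer: 79047/2048

Derivation:
(0,0): OLD=18 → NEW=0, ERR=18
(0,1): OLD=247/8 → NEW=0, ERR=247/8
(0,2): OLD=5441/128 → NEW=0, ERR=5441/128
(0,3): OLD=79047/2048 → NEW=0, ERR=79047/2048
Target (0,3): original=20, with diffused error = 79047/2048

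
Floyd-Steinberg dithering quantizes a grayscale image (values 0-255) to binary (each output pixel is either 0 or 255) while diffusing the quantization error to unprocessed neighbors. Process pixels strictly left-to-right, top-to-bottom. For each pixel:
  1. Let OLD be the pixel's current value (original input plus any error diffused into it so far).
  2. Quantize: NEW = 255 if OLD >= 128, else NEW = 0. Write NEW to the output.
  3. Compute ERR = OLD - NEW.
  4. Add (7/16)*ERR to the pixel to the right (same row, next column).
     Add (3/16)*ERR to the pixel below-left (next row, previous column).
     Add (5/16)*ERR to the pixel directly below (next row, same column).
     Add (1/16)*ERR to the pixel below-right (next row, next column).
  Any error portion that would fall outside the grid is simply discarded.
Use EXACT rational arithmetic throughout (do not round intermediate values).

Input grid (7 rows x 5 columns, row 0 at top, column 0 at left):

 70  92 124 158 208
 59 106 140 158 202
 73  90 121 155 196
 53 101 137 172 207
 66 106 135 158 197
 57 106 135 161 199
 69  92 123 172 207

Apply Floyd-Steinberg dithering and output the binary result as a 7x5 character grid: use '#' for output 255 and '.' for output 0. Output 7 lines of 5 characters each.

(0,0): OLD=70 → NEW=0, ERR=70
(0,1): OLD=981/8 → NEW=0, ERR=981/8
(0,2): OLD=22739/128 → NEW=255, ERR=-9901/128
(0,3): OLD=254277/2048 → NEW=0, ERR=254277/2048
(0,4): OLD=8595683/32768 → NEW=255, ERR=239843/32768
(1,0): OLD=13295/128 → NEW=0, ERR=13295/128
(1,1): OLD=183945/1024 → NEW=255, ERR=-77175/1024
(1,2): OLD=3728957/32768 → NEW=0, ERR=3728957/32768
(1,3): OLD=31866809/131072 → NEW=255, ERR=-1556551/131072
(1,4): OLD=433799435/2097152 → NEW=255, ERR=-100974325/2097152
(2,0): OLD=1496307/16384 → NEW=0, ERR=1496307/16384
(2,1): OLD=70376609/524288 → NEW=255, ERR=-63316831/524288
(2,2): OLD=811928099/8388608 → NEW=0, ERR=811928099/8388608
(2,3): OLD=25732069305/134217728 → NEW=255, ERR=-8493451335/134217728
(2,4): OLD=327546943439/2147483648 → NEW=255, ERR=-220061386801/2147483648
(3,0): OLD=494054851/8388608 → NEW=0, ERR=494054851/8388608
(3,1): OLD=7575460743/67108864 → NEW=0, ERR=7575460743/67108864
(3,2): OLD=423526495357/2147483648 → NEW=255, ERR=-124081834883/2147483648
(3,3): OLD=488686935157/4294967296 → NEW=0, ERR=488686935157/4294967296
(3,4): OLD=15173335919721/68719476736 → NEW=255, ERR=-2350130647959/68719476736
(4,0): OLD=113355536653/1073741824 → NEW=0, ERR=113355536653/1073741824
(4,1): OLD=6195416036237/34359738368 → NEW=255, ERR=-2566317247603/34359738368
(4,2): OLD=61933389695203/549755813888 → NEW=0, ERR=61933389695203/549755813888
(4,3): OLD=2047907978594701/8796093022208 → NEW=255, ERR=-195095742068339/8796093022208
(4,4): OLD=25856362240029019/140737488355328 → NEW=255, ERR=-10031697290579621/140737488355328
(5,0): OLD=41774015513287/549755813888 → NEW=0, ERR=41774015513287/549755813888
(5,1): OLD=631668396495381/4398046511104 → NEW=255, ERR=-489833463836139/4398046511104
(5,2): OLD=15854299168288189/140737488355328 → NEW=0, ERR=15854299168288189/140737488355328
(5,3): OLD=110918015176527059/562949953421312 → NEW=255, ERR=-32634222945907501/562949953421312
(5,4): OLD=1350873017768138785/9007199254740992 → NEW=255, ERR=-945962792190814175/9007199254740992
(6,0): OLD=5056903577281879/70368744177664 → NEW=0, ERR=5056903577281879/70368744177664
(6,1): OLD=257845924203472921/2251799813685248 → NEW=0, ERR=257845924203472921/2251799813685248
(6,2): OLD=6862402027384940451/36028797018963968 → NEW=255, ERR=-2324941212450871389/36028797018963968
(6,3): OLD=65140856647134346177/576460752303423488 → NEW=0, ERR=65140856647134346177/576460752303423488
(6,4): OLD=2029098470361209198471/9223372036854775808 → NEW=255, ERR=-322861399036758632569/9223372036854775808
Row 0: ..#.#
Row 1: .#.##
Row 2: .#.##
Row 3: ..#.#
Row 4: .#.##
Row 5: .#.##
Row 6: ..#.#

Answer: ..#.#
.#.##
.#.##
..#.#
.#.##
.#.##
..#.#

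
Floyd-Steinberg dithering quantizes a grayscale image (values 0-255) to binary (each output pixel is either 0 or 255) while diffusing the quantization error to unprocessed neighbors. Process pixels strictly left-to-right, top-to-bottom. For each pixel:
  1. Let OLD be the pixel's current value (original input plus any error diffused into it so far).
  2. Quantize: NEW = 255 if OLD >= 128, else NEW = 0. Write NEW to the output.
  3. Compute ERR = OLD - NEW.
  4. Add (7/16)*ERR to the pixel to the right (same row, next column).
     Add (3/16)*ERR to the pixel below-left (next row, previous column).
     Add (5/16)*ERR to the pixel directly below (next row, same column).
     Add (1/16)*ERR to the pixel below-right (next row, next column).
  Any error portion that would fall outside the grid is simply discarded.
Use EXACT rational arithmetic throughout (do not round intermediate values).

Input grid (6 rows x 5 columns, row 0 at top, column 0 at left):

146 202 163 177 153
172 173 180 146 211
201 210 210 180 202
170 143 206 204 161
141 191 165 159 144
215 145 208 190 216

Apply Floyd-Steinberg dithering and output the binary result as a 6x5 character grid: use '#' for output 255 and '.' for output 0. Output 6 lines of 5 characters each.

(0,0): OLD=146 → NEW=255, ERR=-109
(0,1): OLD=2469/16 → NEW=255, ERR=-1611/16
(0,2): OLD=30451/256 → NEW=0, ERR=30451/256
(0,3): OLD=938149/4096 → NEW=255, ERR=-106331/4096
(0,4): OLD=9282691/65536 → NEW=255, ERR=-7428989/65536
(1,0): OLD=30479/256 → NEW=0, ERR=30479/256
(1,1): OLD=428265/2048 → NEW=255, ERR=-93975/2048
(1,2): OLD=12185501/65536 → NEW=255, ERR=-4526179/65536
(1,3): OLD=24602713/262144 → NEW=0, ERR=24602713/262144
(1,4): OLD=901832171/4194304 → NEW=255, ERR=-167715349/4194304
(2,0): OLD=7523603/32768 → NEW=255, ERR=-832237/32768
(2,1): OLD=187737729/1048576 → NEW=255, ERR=-79649151/1048576
(2,2): OLD=2850694339/16777216 → NEW=255, ERR=-1427495741/16777216
(2,3): OLD=43027494041/268435456 → NEW=255, ERR=-25423547239/268435456
(2,4): OLD=661142829551/4294967296 → NEW=255, ERR=-434073830929/4294967296
(3,0): OLD=2480021347/16777216 → NEW=255, ERR=-1798168733/16777216
(3,1): OLD=7359282215/134217728 → NEW=0, ERR=7359282215/134217728
(3,2): OLD=776932730333/4294967296 → NEW=255, ERR=-318283930147/4294967296
(3,3): OLD=1011155195189/8589934592 → NEW=0, ERR=1011155195189/8589934592
(3,4): OLD=24051466054377/137438953472 → NEW=255, ERR=-10995467080983/137438953472
(4,0): OLD=252946291693/2147483648 → NEW=0, ERR=252946291693/2147483648
(4,1): OLD=16428970308589/68719476736 → NEW=255, ERR=-1094496259091/68719476736
(4,2): OLD=176330907536259/1099511627776 → NEW=255, ERR=-104044557546621/1099511627776
(4,3): OLD=2370613107095533/17592186044416 → NEW=255, ERR=-2115394334230547/17592186044416
(4,4): OLD=20758383214638587/281474976710656 → NEW=0, ERR=20758383214638587/281474976710656
(5,0): OLD=273582917865447/1099511627776 → NEW=255, ERR=-6792547217433/1099511627776
(5,1): OLD=1116567136948981/8796093022208 → NEW=0, ERR=1116567136948981/8796093022208
(5,2): OLD=59228796424353565/281474976710656 → NEW=255, ERR=-12547322636863715/281474976710656
(5,3): OLD=158565216728971315/1125899906842624 → NEW=255, ERR=-128539259515897805/1125899906842624
(5,4): OLD=3271117688338840641/18014398509481984 → NEW=255, ERR=-1322553931579065279/18014398509481984
Row 0: ##.##
Row 1: .##.#
Row 2: #####
Row 3: #.#.#
Row 4: .###.
Row 5: #.###

Answer: ##.##
.##.#
#####
#.#.#
.###.
#.###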